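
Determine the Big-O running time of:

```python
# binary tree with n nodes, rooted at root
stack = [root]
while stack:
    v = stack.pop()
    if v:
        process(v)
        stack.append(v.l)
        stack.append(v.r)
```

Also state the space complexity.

Time complexity: O(n).
Space complexity: O(n).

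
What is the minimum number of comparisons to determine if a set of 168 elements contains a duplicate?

Determining if 168 elements are all distinct requires Omega(n log n) comparisons in the comparison model. This follows from the element distinctness lower bound.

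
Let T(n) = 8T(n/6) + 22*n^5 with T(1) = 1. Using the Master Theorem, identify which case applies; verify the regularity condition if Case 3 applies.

a=8, b=6, f(n)=22*n^5.
log_6(8) = 1.161 < 5.
f(n) = Omega(n^(1.161+epsilon)) for some epsilon > 0, so Case 3 is the candidate.
Regularity: a*f(n/b) = 8*22*(n/6)^5 = (8/7776)*22*n^5 <= c*f(n) with c = 8/7776 < 1. Satisfied.
Case 3: T(n) = Theta(n^5).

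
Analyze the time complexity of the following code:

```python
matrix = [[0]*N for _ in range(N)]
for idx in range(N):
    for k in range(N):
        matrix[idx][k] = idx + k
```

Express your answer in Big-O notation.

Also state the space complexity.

Time complexity: O(n^2).
Space complexity: O(n^2).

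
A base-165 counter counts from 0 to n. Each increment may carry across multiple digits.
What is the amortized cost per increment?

Digit at position i changes every 165^i increments. Total digit changes over n increments: n * 165/(165-1) = O(n). Amortized: O(1).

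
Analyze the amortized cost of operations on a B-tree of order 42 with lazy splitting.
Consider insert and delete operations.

In a B-tree of order 42, a node splits when it has 42 keys. With lazy splitting, we use potential Phi = number of full nodes + number of near-empty nodes. Each split costs O(1) but reduces potential. Between splits, at least 21 insertions must occur in that node. Amortized structural cost is O(1) per operation, plus O(log_42 n) traversal.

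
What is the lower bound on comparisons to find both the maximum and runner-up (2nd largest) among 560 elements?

Lower bound: finding the max needs 560-1 comparisons. By an adversary weight-doubling argument, the maximum element must personally win at least ceil(log_2(560)) = 10 comparisons in any correct algorithm. The 2nd largest is among those 10 direct losers, and distinguishing it requires 10-1 more comparisons. Total >= 560-1 + 10-1 = 568. A balanced tournament achieves this bound exactly.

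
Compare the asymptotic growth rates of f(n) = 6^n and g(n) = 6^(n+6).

f(n) = 6^n and g(n) = 6^(n+6) are Theta of each other: 6^(n+6) = 6^6 * 6^n = Theta(6^n).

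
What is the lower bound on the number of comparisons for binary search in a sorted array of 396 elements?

With 396 possible positions, we need at least ceil(log_2(396)) = 9 comparisons. Each comparison splits the remaining candidates by at most half.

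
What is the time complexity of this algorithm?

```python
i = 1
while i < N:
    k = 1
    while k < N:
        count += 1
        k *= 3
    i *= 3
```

Time complexity: O(log^2 n).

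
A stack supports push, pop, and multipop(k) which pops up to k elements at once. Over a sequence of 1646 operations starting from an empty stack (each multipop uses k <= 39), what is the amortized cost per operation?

Each element is pushed exactly once and popped at most once (whether by pop or as part of a multipop). So the total number of individual pops over the whole sequence is at most the number of pushes, which is at most 1646. Total work <= 2 * 1646, hence O(1) amortized per operation.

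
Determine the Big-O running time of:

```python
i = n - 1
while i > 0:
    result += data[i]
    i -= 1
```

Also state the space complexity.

Time complexity: O(n).
Space complexity: O(1).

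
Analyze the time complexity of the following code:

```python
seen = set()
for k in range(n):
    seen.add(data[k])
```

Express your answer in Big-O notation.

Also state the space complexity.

Time complexity: O(n).
Space complexity: O(n).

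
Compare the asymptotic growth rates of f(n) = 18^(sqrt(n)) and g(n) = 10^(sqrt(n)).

f(n) = 18^(sqrt(n)) grows faster: ratio is (18/10)^(sqrt(n)) -> infinity since 18/10 > 1.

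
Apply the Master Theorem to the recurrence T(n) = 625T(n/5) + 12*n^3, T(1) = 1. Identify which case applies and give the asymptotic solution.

a=625, b=5, f(n)=12*n^3.
log_5(625) = 4 > 3.
Since f(n) = O(n^3) is polynomially smaller than n^4, Case 1 applies.
T(n) = Theta(n^4).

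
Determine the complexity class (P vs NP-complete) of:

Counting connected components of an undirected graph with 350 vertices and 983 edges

This problem is in P: BFS/DFS visits each vertex and edge once: O(V+E).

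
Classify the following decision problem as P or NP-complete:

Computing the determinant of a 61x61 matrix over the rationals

This problem is in P: Gaussian elimination runs in O(n^3).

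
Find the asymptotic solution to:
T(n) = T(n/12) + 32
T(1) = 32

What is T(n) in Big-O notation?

Each step divides n by 12 and adds 32. After log_12(n) steps, T(n) = O(log n).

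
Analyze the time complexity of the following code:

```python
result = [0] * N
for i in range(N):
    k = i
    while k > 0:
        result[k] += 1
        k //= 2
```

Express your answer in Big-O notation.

Time complexity: O(n log n).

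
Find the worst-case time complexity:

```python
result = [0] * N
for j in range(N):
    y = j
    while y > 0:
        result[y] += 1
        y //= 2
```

Time complexity: O(n log n).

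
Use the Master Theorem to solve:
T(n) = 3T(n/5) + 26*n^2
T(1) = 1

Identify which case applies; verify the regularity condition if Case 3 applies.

a=3, b=5, f(n)=26*n^2.
log_5(3) = 0.6826 < 2.
f(n) = Omega(n^(0.6826+epsilon)) for some epsilon > 0, so Case 3 is the candidate.
Regularity: a*f(n/b) = 3*26*(n/5)^2 = (3/25)*26*n^2 <= c*f(n) with c = 3/25 < 1. Satisfied.
Case 3: T(n) = Theta(n^2).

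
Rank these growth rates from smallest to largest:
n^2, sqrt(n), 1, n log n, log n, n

Ordered by growth rate: 1 < log n < sqrt(n) < n < n log n < n^2.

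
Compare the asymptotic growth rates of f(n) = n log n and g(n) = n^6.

g(n) = n^6 grows faster: n^6 / (n log n) = n^5/log n -> infinity.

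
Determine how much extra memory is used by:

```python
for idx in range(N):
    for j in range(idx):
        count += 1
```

Space complexity: O(1).
Only a constant amount of auxiliary storage is used; nothing grows with n.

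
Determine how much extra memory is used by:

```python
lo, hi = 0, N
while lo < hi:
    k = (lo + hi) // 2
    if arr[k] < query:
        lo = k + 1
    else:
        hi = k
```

Space complexity: O(1).
Only a constant amount of auxiliary storage is used; nothing grows with n.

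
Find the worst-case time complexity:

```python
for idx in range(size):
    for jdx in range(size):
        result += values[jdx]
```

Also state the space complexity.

Time complexity: O(n^2).
Space complexity: O(1).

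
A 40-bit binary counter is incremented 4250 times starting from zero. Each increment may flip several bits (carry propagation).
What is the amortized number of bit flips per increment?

Bit i flips on every 2^i-th increment, so over 4250 increments bit i flips floor(4250/2^i) times. Summing over i: total flips < 2 * 4250. Amortized: < 2 = O(1) per increment.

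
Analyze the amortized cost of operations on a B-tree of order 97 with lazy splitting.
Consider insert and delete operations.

In a B-tree of order 97, a node splits when it has 97 keys. With lazy splitting, we use potential Phi = number of full nodes + number of near-empty nodes. Each split costs O(1) but reduces potential. Between splits, at least 48 insertions must occur in that node. Amortized structural cost is O(1) per operation, plus O(log_97 n) traversal.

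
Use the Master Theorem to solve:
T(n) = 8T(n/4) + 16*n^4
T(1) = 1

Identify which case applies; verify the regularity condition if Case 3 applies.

a=8, b=4, f(n)=16*n^4.
log_4(8) = 1.5 < 4.
f(n) = Omega(n^(1.5+epsilon)) for some epsilon > 0, so Case 3 is the candidate.
Regularity: a*f(n/b) = 8*16*(n/4)^4 = (8/256)*16*n^4 <= c*f(n) with c = 8/256 < 1. Satisfied.
Case 3: T(n) = Theta(n^4).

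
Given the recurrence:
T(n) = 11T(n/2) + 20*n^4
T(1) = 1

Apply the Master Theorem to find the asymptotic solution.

a=11, b=2, f(n)=20*n^4. log_2(11) = 3.459 < 4. Case 3: T(n) = O(n^4).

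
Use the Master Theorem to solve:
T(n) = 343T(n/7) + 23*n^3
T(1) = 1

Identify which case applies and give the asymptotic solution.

a=343, b=7, f(n)=23*n^3.
log_7(343) = 3, so n^(log_b(a)) = n^3.
f(n) = Theta(n^3), so Case 2 applies.
T(n) = Theta(n^3 log n).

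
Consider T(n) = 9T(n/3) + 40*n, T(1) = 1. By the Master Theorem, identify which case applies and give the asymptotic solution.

a=9, b=3, f(n)=40*n.
log_3(9) = 2 > 1.
Since f(n) = O(n^1) is polynomially smaller than n^2, Case 1 applies.
T(n) = Theta(n^2).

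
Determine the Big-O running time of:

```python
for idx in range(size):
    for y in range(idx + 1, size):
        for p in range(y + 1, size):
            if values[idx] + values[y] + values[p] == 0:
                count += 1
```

Time complexity: O(n^3).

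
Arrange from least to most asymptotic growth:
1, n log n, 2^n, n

Ordered by growth rate: 1 < n < n log n < 2^n.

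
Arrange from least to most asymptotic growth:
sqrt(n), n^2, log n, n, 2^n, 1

Ordered by growth rate: 1 < log n < sqrt(n) < n < n^2 < 2^n.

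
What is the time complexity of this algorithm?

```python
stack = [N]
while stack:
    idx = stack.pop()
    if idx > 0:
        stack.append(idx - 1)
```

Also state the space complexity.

Time complexity: O(n).
Space complexity: O(1).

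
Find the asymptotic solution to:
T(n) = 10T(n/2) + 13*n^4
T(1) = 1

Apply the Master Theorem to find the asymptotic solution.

a=10, b=2, f(n)=13*n^4. log_2(10) = 3.322 < 4. Case 3: T(n) = O(n^4).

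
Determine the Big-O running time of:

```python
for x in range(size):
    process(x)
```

Time complexity: O(n).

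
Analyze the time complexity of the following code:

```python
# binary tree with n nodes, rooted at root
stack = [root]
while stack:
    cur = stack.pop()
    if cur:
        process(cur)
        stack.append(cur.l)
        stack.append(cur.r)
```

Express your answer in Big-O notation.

Time complexity: O(n).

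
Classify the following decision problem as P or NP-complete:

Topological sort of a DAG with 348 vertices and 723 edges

This problem is in P: DFS-based topological sort runs in O(V+E).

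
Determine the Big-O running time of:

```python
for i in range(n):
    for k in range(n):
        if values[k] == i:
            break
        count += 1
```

Time complexity: O(n^2).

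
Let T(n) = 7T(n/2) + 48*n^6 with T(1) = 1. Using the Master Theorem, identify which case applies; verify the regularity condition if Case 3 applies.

a=7, b=2, f(n)=48*n^6.
log_2(7) = 2.807 < 6.
f(n) = Omega(n^(2.807+epsilon)) for some epsilon > 0, so Case 3 is the candidate.
Regularity: a*f(n/b) = 7*48*(n/2)^6 = (7/64)*48*n^6 <= c*f(n) with c = 7/64 < 1. Satisfied.
Case 3: T(n) = Theta(n^6).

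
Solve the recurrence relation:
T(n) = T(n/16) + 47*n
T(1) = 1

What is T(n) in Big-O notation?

Geometric series: 47*n*(1 + 1/16 + 1/16^2 + ...) = O(n). T(n) = O(n).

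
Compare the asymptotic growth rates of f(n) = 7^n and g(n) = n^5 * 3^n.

f(n) = 7^n grows faster: 7^n / (n^5 3^n) = (7/3)^n / n^5 -> infinity since 7/3 > 1.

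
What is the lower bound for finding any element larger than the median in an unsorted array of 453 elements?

To find an element larger than the median of 453 elements, we must see Omega(n) elements. Without seeing enough elements, an adversary can make any unseen element the median.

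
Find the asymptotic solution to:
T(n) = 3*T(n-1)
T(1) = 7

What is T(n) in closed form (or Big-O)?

Each step multiplies by 3. T(n) = T(1)*3^(n-1) = 7*3^(n-1).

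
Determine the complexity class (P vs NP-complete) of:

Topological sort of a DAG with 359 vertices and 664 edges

This problem is in P: DFS-based topological sort runs in O(V+E).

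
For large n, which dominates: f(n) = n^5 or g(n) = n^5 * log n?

g(n) = n^5 * log n grows faster: extra log n factor -> infinity.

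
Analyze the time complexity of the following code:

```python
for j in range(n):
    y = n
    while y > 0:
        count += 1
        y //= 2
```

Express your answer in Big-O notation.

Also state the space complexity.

Time complexity: O(n log n).
Space complexity: O(1).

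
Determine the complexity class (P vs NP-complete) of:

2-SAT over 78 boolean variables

This problem is in P: 2-SAT is solvable in linear time via implication-graph SCCs.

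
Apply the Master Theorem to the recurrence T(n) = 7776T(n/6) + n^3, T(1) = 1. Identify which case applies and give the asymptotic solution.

a=7776, b=6, f(n)=n^3.
log_6(7776) = 5 > 3.
Since f(n) = O(n^3) is polynomially smaller than n^5, Case 1 applies.
T(n) = Theta(n^5).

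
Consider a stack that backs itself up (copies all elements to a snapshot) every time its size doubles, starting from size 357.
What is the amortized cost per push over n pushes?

Backups occur at sizes 357, 714, 1428, ..., copying 357 + 714 + 1428 + ... <= 2n elements total (geometric series). Spread over n pushes, the amortized backup cost is O(1) per push.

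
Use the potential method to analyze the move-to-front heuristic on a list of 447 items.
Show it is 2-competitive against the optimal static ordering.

Let Phi = number of inversions between the MTF list and the optimal static list (0 <= Phi <= C(447,2)). Accessing an element at MTF position k and optimal position j: the move-to-front destroys all k-1 inversions in front of it that are not in front in optimal (>= k-j of them) and creates at most j-1 new ones. Amortized cost <= k + (j-1) - (k-j) = 2j - 1 <= 2 * optimal cost.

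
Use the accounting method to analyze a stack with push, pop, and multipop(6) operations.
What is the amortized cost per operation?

Assign 2 credits per push (1 for the push, 1 saved for a future pop). Each pop or element popped by multipop(6) uses 1 saved credit. Total credits never go negative, so amortized cost is O(1).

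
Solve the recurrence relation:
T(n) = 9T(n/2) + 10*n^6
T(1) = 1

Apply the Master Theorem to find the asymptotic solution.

a=9, b=2, f(n)=10*n^6. log_2(9) = 3.17 < 6. Case 3: T(n) = O(n^6).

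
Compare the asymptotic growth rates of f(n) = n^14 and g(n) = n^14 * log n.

g(n) = n^14 * log n grows faster: extra log n factor -> infinity.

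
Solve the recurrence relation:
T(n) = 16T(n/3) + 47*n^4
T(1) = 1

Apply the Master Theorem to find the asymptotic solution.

a=16, b=3, f(n)=47*n^4. log_3(16) = 2.524 < 4. Case 3: T(n) = O(n^4).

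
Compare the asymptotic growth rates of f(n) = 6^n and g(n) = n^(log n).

f(n) = 6^n grows faster: take logs: log(n^(log n)) = (log n)^2, log(6^n) = n log 6; n dominates (log n)^2.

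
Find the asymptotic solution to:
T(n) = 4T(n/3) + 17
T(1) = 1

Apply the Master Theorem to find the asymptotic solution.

a=4, b=3, f(n)=17. log_3(4) = 1.262. Case 1 of Master Theorem: T(n) = O(n^1.262).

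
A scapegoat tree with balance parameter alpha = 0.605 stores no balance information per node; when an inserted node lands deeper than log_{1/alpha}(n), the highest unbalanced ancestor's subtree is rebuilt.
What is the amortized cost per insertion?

Search/insert path is O(log n). A rebuild of a subtree of size s costs O(s), but with alpha = 0.605 at least Omega(s) insertions must have occurred in that subtree since its last rebuild. Charging O(1) of the rebuild to each such insertion gives O(log n) amortized.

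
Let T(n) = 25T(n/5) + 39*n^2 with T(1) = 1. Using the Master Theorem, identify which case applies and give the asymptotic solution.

a=25, b=5, f(n)=39*n^2.
log_5(25) = 2, so n^(log_b(a)) = n^2.
f(n) = Theta(n^2), so Case 2 applies.
T(n) = Theta(n^2 log n).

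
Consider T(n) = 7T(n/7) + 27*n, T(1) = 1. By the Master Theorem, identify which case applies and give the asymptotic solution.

a=7, b=7, f(n)=27*n.
log_7(7) = 1, so n^(log_b(a)) = n.
f(n) = Theta(n), so Case 2 applies.
T(n) = Theta(n log n).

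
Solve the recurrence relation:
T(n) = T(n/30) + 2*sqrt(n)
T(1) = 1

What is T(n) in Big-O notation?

Each level contributes sqrt(n/30^k). Geometric series with ratio 1/sqrt(30) < 1 sums to O(sqrt(n)).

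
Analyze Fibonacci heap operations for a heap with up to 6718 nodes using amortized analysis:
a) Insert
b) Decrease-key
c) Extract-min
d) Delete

Fibonacci heaps use lazy consolidation. Potential function Phi = t + 2m (t = number of trees, m = marked nodes).
- Insert: O(1) actual, Delta Phi = +1 (one new tree) => O(1) amortized.
- Decrease-key: with c cascading cuts, actual cost is O(c); Delta Phi <= c - 2(c-1) + 2 = 4 - c (c new trees; >= c-1 marks cleared; <= 1 new mark). Amortized O(c) + (4 - c) = O(1).
- Extract-min: O(D(n) + t) actual; consolidation drops t to <= D(n)+1, so Delta Phi pays for the t term. D(n) = O(log n) for n = 6718 => O(log n) amortized.
- Delete: decrease-key to -inf then extract-min = O(log n).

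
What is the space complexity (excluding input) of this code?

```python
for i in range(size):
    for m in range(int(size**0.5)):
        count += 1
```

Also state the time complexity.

Space complexity: O(1).
Only a constant amount of auxiliary storage is used; nothing grows with n.
Time complexity: O(n * sqrt(n)).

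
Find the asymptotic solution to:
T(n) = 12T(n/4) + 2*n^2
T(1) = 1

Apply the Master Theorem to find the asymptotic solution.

a=12, b=4, f(n)=2*n^2. log_4(12) = 1.792 < 2. Case 3: T(n) = O(n^2).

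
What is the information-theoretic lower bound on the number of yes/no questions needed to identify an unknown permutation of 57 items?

There are 57! = 40526919504877216755680601905432322134980384796226602145184481280000000000000 permutations. Each yes/no question gives at most 1 bit, so at least ceil(log_2(40526919504877216755680601905432322134980384796226602145184481280000000000000)) = 255 questions are needed.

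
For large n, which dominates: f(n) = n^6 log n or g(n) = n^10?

g(n) = n^10 grows faster: n^10 / (n^6 log n) = n^4/log n -> infinity.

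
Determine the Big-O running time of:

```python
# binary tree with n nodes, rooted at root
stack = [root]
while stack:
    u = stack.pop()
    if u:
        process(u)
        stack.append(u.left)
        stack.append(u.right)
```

Time complexity: O(n).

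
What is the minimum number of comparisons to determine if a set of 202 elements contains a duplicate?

Determining if 202 elements are all distinct requires Omega(n log n) comparisons in the comparison model. This follows from the element distinctness lower bound.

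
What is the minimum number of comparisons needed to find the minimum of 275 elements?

Finding the minimum requires 274 comparisons, identical reasoning to finding the maximum. Each comparison eliminates one candidate.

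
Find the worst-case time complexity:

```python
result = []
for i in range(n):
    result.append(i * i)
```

Time complexity: O(n).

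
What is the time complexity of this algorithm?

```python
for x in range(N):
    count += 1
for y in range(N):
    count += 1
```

Time complexity: O(n).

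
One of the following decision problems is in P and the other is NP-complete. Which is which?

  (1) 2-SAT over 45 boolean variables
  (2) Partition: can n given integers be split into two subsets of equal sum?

(1) is P: 2-SAT is solvable in linear time via implication-graph SCCs.
(2) is NP-complete: Subset Sum reduces to it (one of Karp's 21 NP-complete problems).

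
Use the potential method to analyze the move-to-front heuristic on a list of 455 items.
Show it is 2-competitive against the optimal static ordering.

Let Phi = number of inversions between the MTF list and the optimal static list (0 <= Phi <= C(455,2)). Accessing an element at MTF position k and optimal position j: the move-to-front destroys all k-1 inversions in front of it that are not in front in optimal (>= k-j of them) and creates at most j-1 new ones. Amortized cost <= k + (j-1) - (k-j) = 2j - 1 <= 2 * optimal cost.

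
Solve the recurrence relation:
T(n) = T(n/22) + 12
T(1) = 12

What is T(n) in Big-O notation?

Each step divides n by 22 and adds 12. After log_22(n) steps, T(n) = O(log n).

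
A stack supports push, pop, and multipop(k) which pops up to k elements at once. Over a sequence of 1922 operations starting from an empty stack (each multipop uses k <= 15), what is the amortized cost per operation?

Each element is pushed exactly once and popped at most once (whether by pop or as part of a multipop). So the total number of individual pops over the whole sequence is at most the number of pushes, which is at most 1922. Total work <= 2 * 1922, hence O(1) amortized per operation.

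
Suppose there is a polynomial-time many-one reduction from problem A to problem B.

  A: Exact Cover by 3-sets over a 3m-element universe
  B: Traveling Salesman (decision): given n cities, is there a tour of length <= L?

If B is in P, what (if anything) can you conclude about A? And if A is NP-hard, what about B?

A poly-time reduction A <=_p B means any A-instance can be transformed to a B-instance in poly time.
If B is in P: compose the reduction with B's poly-time algorithm to solve A in poly time, so A is in P.
If A is NP-hard: every NP problem reduces to A, which reduces to B; composing reductions, every NP problem reduces to B, so B is NP-hard.
(Here in fact A is NP-complete and B is NP-complete.)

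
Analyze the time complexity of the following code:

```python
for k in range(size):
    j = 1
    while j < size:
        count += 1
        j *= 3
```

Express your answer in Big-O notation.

Time complexity: O(n log n).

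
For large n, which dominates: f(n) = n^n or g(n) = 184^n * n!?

g(n) = 184^n * n! grows faster: by Stirling n! ~ sqrt(2 pi n)(n/e)^n, so 184^n n! / n^n ~ (184/e)^n sqrt(2 pi n) -> infinity since 184/e > 1.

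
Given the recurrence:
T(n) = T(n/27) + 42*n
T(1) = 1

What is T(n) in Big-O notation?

Geometric series: 42*n*(1 + 1/27 + 1/27^2 + ...) = O(n). T(n) = O(n).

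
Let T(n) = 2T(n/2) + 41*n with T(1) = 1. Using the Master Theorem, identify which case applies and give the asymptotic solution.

a=2, b=2, f(n)=41*n.
log_2(2) = 1, so n^(log_b(a)) = n.
f(n) = Theta(n), so Case 2 applies.
T(n) = Theta(n log n).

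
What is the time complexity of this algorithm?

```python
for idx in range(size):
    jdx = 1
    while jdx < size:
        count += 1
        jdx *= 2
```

Time complexity: O(n log n).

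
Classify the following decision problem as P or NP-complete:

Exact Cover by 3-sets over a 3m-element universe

This problem is NP-complete: one of Karp's 21 NP-complete problems.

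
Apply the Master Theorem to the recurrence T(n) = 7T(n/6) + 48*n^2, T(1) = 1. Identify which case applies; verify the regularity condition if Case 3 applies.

a=7, b=6, f(n)=48*n^2.
log_6(7) = 1.086 < 2.
f(n) = Omega(n^(1.086+epsilon)) for some epsilon > 0, so Case 3 is the candidate.
Regularity: a*f(n/b) = 7*48*(n/6)^2 = (7/36)*48*n^2 <= c*f(n) with c = 7/36 < 1. Satisfied.
Case 3: T(n) = Theta(n^2).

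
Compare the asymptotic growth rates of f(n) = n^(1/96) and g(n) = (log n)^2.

f(n) = n^(1/96) grows faster: any positive power of n dominates any polylog.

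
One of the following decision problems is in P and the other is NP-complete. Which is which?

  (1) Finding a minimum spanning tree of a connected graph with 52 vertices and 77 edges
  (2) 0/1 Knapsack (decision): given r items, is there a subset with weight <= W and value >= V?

(1) is P: Kruskal's / Prim's algorithms run in polynomial time.
(2) is NP-complete: reduces from Subset Sum.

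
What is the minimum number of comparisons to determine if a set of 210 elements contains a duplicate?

Determining if 210 elements are all distinct requires Omega(n log n) comparisons in the comparison model. This follows from the element distinctness lower bound.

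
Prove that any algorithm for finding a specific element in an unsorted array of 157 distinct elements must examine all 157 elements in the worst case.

Adversary argument: if the algorithm examines fewer than 157 elements, the adversary places the target in an unexamined position. The algorithm cannot distinguish 'not present' from 'in unexamined position'.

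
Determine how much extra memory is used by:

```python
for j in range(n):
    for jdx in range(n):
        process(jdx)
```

Space complexity: O(1).
Only a constant amount of auxiliary storage is used; nothing grows with n.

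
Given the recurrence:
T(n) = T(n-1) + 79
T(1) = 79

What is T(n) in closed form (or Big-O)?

Unrolling: T(n) = T(n-1) + 79 = T(n-2) + 2*79 = ... = T(1) + (n-1)*79 = 79 + (n-1)*79 = 79n.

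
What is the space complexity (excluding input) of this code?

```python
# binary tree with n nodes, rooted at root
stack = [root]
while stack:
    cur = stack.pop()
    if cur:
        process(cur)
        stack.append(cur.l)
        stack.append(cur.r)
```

Space complexity: O(n).
Auxiliary storage grows linearly with the input size n in the worst case.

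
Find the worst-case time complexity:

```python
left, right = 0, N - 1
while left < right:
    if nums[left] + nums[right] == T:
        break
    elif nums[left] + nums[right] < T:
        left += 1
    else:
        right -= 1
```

Time complexity: O(n).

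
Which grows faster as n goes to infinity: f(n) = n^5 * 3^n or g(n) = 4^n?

g(n) = 4^n grows faster: 4^n / (n^5 3^n) = (4/3)^n / n^5 -> infinity since 4/3 > 1.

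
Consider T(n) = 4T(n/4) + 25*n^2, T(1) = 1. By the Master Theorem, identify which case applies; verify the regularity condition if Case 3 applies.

a=4, b=4, f(n)=25*n^2.
log_4(4) = 1 < 2.
f(n) = Omega(n^(1+epsilon)) for some epsilon > 0, so Case 3 is the candidate.
Regularity: a*f(n/b) = 4*25*(n/4)^2 = (4/16)*25*n^2 <= c*f(n) with c = 4/16 < 1. Satisfied.
Case 3: T(n) = Theta(n^2).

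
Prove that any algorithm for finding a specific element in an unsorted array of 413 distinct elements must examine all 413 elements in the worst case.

Adversary argument: if the algorithm examines fewer than 413 elements, the adversary places the target in an unexamined position. The algorithm cannot distinguish 'not present' from 'in unexamined position'.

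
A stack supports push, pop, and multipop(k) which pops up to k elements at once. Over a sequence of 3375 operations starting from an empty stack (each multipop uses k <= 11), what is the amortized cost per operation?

Each element is pushed exactly once and popped at most once (whether by pop or as part of a multipop). So the total number of individual pops over the whole sequence is at most the number of pushes, which is at most 3375. Total work <= 2 * 3375, hence O(1) amortized per operation.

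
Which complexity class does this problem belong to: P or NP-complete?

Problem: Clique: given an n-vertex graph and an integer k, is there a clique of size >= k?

This problem is NP-complete: complement of Independent Set / Vertex Cover (with k part of the input).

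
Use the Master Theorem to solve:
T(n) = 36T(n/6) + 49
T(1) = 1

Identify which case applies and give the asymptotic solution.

a=36, b=6, f(n)=49.
log_6(36) = 2 > 0.
Since f(n) = O(n^0) is polynomially smaller than n^2, Case 1 applies.
T(n) = Theta(n^2).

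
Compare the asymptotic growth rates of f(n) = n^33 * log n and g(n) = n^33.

f(n) = n^33 * log n grows faster: extra log n factor -> infinity.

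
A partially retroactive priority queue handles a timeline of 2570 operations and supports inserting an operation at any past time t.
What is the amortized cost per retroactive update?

Partially retroactive priority queues (Demaine-Iacono-Langerman) allow updates at past times with queries only at the present. With a balanced BST over the m = 2570 timeline events tracking bridges, each retroactive insert or delete is O(log m) amortized.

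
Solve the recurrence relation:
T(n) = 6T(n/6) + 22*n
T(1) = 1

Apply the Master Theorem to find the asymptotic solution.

a=6, b=6, f(n)=22*n. log_6(6) = 1. Case 2: T(n) = O(n log n).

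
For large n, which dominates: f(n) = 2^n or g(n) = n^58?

f(n) = 2^n grows faster: any exponential with base > 1 dominates every polynomial.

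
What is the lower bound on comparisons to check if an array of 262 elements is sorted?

To verify 262 elements are sorted, we must compare each consecutive pair. Skipping any pair allows an adversary to swap them. Therefore 261 comparisons are necessary and sufficient.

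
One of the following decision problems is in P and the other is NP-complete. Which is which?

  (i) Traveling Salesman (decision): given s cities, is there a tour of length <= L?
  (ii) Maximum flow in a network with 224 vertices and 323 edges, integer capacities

(i) is NP-complete: reduces from Hamiltonian Cycle.
(ii) is P: Edmonds-Karp / push-relabel run in polynomial time.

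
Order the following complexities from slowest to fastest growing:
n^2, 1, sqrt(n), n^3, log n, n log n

Ordered by growth rate: 1 < log n < sqrt(n) < n log n < n^2 < n^3.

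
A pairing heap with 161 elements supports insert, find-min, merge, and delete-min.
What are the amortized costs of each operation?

Pairing heaps are self-adjusting heap-ordered trees. Insert and merge link two roots: O(1). Find-min reads the root: O(1). Delete-min removes the root, then pairs children in two passes; amortized cost is O(log 161) = O(log n).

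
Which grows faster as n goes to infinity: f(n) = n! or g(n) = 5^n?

f(n) = n! grows faster: n!/5^n -> infinity by Stirling.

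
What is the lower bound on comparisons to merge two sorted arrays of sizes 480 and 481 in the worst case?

Adversary: with |480 - 481| <= 1 the inputs can be fully interleaved so that every adjacent pair in the merged output comes from different arrays. Then each of the 960 adjacent pairs must be directly compared, or the algorithm cannot determine their relative order. Standard merge meets this bound.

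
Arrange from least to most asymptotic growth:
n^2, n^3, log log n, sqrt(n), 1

Ordered by growth rate: 1 < log log n < sqrt(n) < n^2 < n^3.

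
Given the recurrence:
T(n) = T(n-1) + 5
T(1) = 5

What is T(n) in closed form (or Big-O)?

Unrolling: T(n) = T(n-1) + 5 = T(n-2) + 2*5 = ... = T(1) + (n-1)*5 = 5 + (n-1)*5 = 5n.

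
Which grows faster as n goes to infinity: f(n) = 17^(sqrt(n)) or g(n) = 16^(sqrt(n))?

f(n) = 17^(sqrt(n)) grows faster: ratio is (17/16)^(sqrt(n)) -> infinity since 17/16 > 1.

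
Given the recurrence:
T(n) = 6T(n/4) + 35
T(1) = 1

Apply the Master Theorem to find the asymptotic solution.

a=6, b=4, f(n)=35. log_4(6) = 1.292. Case 1 of Master Theorem: T(n) = O(n^1.292).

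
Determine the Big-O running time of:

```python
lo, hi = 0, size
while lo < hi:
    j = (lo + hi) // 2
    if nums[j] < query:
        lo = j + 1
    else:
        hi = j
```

Time complexity: O(log n).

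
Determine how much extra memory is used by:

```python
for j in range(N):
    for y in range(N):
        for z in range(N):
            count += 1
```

Space complexity: O(1).
Only a constant amount of auxiliary storage is used; nothing grows with n.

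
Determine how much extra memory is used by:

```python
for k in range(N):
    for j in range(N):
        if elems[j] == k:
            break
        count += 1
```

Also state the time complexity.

Space complexity: O(1).
Only a constant amount of auxiliary storage is used; nothing grows with n.
Time complexity: O(n^2).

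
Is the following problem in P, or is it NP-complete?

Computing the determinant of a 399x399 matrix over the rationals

This problem is in P: Gaussian elimination runs in O(n^3).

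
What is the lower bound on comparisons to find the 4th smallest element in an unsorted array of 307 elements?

Finding the 4th smallest of 307 elements requires Omega(n) comparisons. Every element must participate in at least one comparison; otherwise it could be the 4th smallest.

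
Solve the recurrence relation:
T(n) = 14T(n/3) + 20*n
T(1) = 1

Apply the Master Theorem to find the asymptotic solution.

a=14, b=3, f(n)=20*n. log_3(14) = 2.402. Case 1 of Master Theorem: T(n) = O(n^2.402).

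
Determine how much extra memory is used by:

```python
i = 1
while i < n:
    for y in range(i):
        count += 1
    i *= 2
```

Space complexity: O(1).
Only a constant amount of auxiliary storage is used; nothing grows with n.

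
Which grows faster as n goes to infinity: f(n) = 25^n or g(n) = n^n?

g(n) = n^n grows faster: n^n / 25^n = (n/25)^n -> infinity once n > 25.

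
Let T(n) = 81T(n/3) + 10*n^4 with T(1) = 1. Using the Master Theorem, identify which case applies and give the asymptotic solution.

a=81, b=3, f(n)=10*n^4.
log_3(81) = 4, so n^(log_b(a)) = n^4.
f(n) = Theta(n^4), so Case 2 applies.
T(n) = Theta(n^4 log n).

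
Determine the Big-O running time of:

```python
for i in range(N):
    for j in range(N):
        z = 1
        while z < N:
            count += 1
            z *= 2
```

Time complexity: O(n^2 log n).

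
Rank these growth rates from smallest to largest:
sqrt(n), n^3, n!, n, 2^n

Ordered by growth rate: sqrt(n) < n < n^3 < 2^n < n!.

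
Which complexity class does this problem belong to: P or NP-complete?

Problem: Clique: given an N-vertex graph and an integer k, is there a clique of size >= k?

This problem is NP-complete: complement of Independent Set / Vertex Cover (with k part of the input).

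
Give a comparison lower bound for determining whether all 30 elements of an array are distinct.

In the algebraic decision-tree model, the YES region for element distinctness on 30 elements has 30! connected components (one per ordering). Ben-Or's theorem then gives a lower bound of Omega(log(n!)) = Omega(n log n).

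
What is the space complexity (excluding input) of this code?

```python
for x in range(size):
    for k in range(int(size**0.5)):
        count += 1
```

Space complexity: O(1).
Only a constant amount of auxiliary storage is used; nothing grows with n.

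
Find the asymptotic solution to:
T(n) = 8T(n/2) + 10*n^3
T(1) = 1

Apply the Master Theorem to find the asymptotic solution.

a=8, b=2, f(n)=10*n^3. log_2(8) = 3. Case 2: T(n) = O(n^3 log n).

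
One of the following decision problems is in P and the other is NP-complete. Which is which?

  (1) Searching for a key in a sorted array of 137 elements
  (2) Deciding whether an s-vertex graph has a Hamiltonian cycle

(1) is P: binary search runs in O(log n).
(2) is NP-complete: one of Karp's 21 NP-complete problems.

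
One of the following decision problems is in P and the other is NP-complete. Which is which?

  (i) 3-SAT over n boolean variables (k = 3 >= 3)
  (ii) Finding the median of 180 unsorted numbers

(i) is NP-complete: 3-SAT is NP-complete (Cook-Levin); k-SAT for k>=3 reduces from 3-SAT.
(ii) is P: linear-time selection (median-of-medians) runs in O(n).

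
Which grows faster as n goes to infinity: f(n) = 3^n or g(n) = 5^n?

g(n) = 5^n grows faster: (5/3)^n -> infinity since 5/3 > 1.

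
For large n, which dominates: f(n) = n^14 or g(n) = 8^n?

g(n) = 8^n grows faster: any exponential with base > 1 dominates every polynomial.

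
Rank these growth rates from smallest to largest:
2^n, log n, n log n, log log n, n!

Ordered by growth rate: log log n < log n < n log n < 2^n < n!.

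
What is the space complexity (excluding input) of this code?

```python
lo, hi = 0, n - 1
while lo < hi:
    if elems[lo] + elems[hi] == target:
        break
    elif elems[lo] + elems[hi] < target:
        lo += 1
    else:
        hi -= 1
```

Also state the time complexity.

Space complexity: O(1).
Only a constant amount of auxiliary storage is used; nothing grows with n.
Time complexity: O(n).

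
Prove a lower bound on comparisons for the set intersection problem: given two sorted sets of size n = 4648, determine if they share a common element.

For two sorted arrays of size n = 4648, any correct algorithm must examine Omega(n) elements. If fewer are examined, an adversary places a common element in an unexamined gap. A merge-based scan achieves O(n), so the bound is tight.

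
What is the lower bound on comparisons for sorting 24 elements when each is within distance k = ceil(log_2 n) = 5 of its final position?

Partition the 24 positions into floor(n/k) blocks of k = 5 consecutive positions; any permutation within a block keeps every element within k of its final position, so there are at least (k!)^(n/k) distinguishable inputs. Lower bound: log_2((k!)^(n/k)) = (n/k) * log_2(k!) = Theta(n log k); with k = ceil(log_2 n), this is Omega(n log log n).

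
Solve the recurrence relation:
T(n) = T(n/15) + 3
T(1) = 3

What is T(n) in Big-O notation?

Each step divides n by 15 and adds 3. After log_15(n) steps, T(n) = O(log n).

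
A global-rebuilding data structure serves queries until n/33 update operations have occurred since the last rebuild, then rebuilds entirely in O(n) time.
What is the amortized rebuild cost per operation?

The O(n) rebuild is triggered by n/33 operations, so each contributes O(n)/(n/33) = O(33) = O(1) to the rebuild cost.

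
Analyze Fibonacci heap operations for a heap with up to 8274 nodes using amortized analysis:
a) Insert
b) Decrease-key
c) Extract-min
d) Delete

Fibonacci heaps use lazy consolidation. Potential function Phi = t + 2m (t = number of trees, m = marked nodes).
- Insert: O(1) actual, Delta Phi = +1 (one new tree) => O(1) amortized.
- Decrease-key: with c cascading cuts, actual cost is O(c); Delta Phi <= c - 2(c-1) + 2 = 4 - c (c new trees; >= c-1 marks cleared; <= 1 new mark). Amortized O(c) + (4 - c) = O(1).
- Extract-min: O(D(n) + t) actual; consolidation drops t to <= D(n)+1, so Delta Phi pays for the t term. D(n) = O(log n) for n = 8274 => O(log n) amortized.
- Delete: decrease-key to -inf then extract-min = O(log n).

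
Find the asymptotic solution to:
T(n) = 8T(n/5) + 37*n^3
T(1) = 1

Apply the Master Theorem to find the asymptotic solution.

a=8, b=5, f(n)=37*n^3. log_5(8) = 1.292 < 3. Case 3: T(n) = O(n^3).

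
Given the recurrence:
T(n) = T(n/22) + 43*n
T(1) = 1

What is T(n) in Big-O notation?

Geometric series: 43*n*(1 + 1/22 + 1/22^2 + ...) = O(n). T(n) = O(n).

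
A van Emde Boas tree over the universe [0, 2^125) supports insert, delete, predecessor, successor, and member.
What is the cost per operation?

vEB recursively partitions [0, 42535295865117307932921825928971026432) into sqrt(u) clusters of size sqrt(u). Each operation recurses into either one cluster or the summary, never both: T(u) = T(sqrt(u)) + O(1) => T(u) = O(log log u) = O(log 125). This is worst-case, not just amortized.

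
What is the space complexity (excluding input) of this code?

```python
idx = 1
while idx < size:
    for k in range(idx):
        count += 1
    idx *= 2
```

Space complexity: O(1).
Only a constant amount of auxiliary storage is used; nothing grows with n.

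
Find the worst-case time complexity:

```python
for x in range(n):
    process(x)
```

Time complexity: O(n).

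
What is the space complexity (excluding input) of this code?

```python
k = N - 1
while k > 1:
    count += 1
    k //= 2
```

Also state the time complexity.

Space complexity: O(1).
Only a constant amount of auxiliary storage is used; nothing grows with n.
Time complexity: O(log n).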